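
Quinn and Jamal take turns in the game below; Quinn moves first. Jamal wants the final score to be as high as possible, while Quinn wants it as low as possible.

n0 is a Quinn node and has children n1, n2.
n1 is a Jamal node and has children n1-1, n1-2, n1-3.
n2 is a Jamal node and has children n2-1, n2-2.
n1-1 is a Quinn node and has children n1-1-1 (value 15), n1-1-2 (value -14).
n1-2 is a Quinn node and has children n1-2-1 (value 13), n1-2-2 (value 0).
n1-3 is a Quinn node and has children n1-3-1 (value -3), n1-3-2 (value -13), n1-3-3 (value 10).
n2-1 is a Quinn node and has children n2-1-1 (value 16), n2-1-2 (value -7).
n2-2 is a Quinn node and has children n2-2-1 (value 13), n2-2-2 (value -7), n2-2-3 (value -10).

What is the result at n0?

n1-1 (Quinn): min(15, -14) = -14
n1-2 (Quinn): min(13, 0) = 0
n1-3 (Quinn): min(-3, -13, 10) = -13
n1 (Jamal): max(-14, 0, -13) = 0
n2-1 (Quinn): min(16, -7) = -7
n2-2 (Quinn): min(13, -7, -10) = -10
n2 (Jamal): max(-7, -10) = -7
n0 (Quinn): min(0, -7) = -7

-7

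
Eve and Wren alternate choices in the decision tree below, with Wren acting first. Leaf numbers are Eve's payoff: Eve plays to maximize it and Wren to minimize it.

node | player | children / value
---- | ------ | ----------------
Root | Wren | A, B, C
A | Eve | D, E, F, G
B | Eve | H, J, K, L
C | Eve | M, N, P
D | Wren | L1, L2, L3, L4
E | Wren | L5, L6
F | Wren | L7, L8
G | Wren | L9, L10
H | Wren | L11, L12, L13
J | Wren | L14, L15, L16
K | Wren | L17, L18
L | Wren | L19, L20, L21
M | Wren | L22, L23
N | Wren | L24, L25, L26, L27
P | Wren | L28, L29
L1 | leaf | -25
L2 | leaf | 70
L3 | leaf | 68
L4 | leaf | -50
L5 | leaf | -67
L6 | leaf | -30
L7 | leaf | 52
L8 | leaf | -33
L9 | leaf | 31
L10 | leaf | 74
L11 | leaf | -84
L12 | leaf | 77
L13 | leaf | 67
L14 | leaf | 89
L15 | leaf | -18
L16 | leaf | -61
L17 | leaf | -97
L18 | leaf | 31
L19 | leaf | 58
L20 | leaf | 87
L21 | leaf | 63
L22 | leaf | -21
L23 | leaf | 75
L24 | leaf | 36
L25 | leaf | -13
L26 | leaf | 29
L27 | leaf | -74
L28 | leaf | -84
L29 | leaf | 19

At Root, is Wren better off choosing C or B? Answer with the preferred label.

M (Wren): min(-21, 75) = -21
N (Wren): min(36, -13, 29, -74) = -74
P (Wren): min(-84, 19) = -84
C (Eve): max(-21, -74, -84) = -21
H (Wren): min(-84, 77, 67) = -84
J (Wren): min(89, -18, -61) = -61
K (Wren): min(-97, 31) = -97
L (Wren): min(58, 87, 63) = 58
B (Eve): max(-84, -61, -97, 58) = 58
Wren prefers the lower value; C=-21, B=58. C is better since -21 < 58.

C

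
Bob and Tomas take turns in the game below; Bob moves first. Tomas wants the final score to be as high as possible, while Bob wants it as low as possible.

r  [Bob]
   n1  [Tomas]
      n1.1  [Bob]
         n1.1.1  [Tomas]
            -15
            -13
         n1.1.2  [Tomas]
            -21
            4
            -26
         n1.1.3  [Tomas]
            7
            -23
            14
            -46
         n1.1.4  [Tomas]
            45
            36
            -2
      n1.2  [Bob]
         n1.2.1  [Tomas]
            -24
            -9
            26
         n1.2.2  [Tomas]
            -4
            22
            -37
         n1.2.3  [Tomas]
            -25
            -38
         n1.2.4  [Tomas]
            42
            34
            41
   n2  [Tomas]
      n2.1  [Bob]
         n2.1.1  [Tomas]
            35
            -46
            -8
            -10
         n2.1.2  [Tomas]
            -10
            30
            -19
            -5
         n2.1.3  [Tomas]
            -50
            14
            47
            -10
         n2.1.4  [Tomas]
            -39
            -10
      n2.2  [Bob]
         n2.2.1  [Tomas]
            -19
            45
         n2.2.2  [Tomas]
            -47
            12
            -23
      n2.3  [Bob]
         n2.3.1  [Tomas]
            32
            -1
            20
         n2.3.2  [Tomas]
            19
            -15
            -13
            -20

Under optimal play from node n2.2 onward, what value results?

n2.2.1 (Tomas): max(-19, 45) = 45
n2.2.2 (Tomas): max(-47, 12, -23) = 12
n2.2 (Bob): min(45, 12) = 12

12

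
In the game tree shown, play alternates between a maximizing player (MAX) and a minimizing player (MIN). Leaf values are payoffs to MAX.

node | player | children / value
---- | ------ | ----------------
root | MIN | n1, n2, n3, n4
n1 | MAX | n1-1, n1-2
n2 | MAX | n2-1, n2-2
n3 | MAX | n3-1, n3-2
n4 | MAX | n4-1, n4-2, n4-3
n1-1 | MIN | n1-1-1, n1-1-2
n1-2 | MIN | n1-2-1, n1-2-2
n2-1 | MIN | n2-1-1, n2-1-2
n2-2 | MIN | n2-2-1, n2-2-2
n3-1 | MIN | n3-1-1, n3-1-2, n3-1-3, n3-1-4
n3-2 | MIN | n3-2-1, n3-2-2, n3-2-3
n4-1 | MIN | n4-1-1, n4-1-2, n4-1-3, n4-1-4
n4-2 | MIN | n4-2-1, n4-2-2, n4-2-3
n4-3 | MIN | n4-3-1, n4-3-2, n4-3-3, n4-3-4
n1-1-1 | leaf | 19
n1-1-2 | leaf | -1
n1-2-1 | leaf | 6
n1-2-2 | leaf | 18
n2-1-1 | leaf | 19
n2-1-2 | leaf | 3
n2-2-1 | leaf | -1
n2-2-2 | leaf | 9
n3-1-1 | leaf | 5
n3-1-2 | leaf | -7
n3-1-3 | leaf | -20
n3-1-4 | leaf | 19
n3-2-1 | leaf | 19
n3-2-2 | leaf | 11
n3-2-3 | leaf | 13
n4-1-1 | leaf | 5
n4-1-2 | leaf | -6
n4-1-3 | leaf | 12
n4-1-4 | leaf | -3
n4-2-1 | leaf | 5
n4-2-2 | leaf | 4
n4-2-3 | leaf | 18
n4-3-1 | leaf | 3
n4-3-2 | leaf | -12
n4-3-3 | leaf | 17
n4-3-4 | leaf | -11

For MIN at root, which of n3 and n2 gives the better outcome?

n2

n3-1 (MIN): min(5, -7, -20, 19) = -20
n3-2 (MIN): min(19, 11, 13) = 11
n3 (MAX): max(-20, 11) = 11
n2-1 (MIN): min(19, 3) = 3
n2-2 (MIN): min(-1, 9) = -1
n2 (MAX): max(3, -1) = 3
MIN prefers the lower value; n3=11, n2=3. n2 is better since 3 < 11.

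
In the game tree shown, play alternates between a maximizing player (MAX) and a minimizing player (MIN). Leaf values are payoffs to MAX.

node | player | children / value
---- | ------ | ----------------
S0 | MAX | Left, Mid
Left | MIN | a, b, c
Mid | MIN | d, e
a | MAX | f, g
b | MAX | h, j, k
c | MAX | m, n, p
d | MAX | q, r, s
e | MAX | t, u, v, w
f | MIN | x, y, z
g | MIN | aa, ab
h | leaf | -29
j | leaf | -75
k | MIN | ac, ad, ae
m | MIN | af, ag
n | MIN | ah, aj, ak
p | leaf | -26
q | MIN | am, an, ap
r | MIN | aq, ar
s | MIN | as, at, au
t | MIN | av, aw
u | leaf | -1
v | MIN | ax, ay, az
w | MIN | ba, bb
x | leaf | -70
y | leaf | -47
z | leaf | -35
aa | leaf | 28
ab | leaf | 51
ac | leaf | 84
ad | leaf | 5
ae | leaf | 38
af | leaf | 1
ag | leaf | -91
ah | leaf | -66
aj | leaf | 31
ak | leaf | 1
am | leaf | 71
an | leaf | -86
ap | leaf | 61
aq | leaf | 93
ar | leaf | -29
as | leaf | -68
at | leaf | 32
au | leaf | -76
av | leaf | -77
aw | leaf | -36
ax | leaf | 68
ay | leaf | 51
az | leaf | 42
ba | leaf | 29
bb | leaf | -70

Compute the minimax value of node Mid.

-29

q (MIN): min(71, -86, 61) = -86
r (MIN): min(93, -29) = -29
s (MIN): min(-68, 32, -76) = -76
d (MAX): max(-86, -29, -76) = -29
t (MIN): min(-77, -36) = -77
v (MIN): min(68, 51, 42) = 42
w (MIN): min(29, -70) = -70
e (MAX): max(-77, -1, 42, -70) = 42
Mid (MIN): min(-29, 42) = -29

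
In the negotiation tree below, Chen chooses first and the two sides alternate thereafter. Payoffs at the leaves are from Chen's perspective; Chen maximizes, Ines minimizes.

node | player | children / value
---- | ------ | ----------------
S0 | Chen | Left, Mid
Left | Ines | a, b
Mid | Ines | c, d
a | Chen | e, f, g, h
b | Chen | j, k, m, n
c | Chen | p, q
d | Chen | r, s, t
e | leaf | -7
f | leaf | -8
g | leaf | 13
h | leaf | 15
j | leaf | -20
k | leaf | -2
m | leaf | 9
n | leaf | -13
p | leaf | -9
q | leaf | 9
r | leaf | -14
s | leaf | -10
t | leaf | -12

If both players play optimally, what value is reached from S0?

9

a (Chen): max(-7, -8, 13, 15) = 15
b (Chen): max(-20, -2, 9, -13) = 9
Left (Ines): min(15, 9) = 9
c (Chen): max(-9, 9) = 9
d (Chen): max(-14, -10, -12) = -10
Mid (Ines): min(9, -10) = -10
S0 (Chen): max(9, -10) = 9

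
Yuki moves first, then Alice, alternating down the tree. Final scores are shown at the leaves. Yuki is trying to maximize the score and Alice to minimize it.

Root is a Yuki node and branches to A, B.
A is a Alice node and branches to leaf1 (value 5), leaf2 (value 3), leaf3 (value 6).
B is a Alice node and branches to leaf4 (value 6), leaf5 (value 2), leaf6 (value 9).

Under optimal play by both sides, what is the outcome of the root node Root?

3

A (Alice): min(5, 3, 6) = 3
B (Alice): min(6, 2, 9) = 2
Root (Yuki): max(3, 2) = 3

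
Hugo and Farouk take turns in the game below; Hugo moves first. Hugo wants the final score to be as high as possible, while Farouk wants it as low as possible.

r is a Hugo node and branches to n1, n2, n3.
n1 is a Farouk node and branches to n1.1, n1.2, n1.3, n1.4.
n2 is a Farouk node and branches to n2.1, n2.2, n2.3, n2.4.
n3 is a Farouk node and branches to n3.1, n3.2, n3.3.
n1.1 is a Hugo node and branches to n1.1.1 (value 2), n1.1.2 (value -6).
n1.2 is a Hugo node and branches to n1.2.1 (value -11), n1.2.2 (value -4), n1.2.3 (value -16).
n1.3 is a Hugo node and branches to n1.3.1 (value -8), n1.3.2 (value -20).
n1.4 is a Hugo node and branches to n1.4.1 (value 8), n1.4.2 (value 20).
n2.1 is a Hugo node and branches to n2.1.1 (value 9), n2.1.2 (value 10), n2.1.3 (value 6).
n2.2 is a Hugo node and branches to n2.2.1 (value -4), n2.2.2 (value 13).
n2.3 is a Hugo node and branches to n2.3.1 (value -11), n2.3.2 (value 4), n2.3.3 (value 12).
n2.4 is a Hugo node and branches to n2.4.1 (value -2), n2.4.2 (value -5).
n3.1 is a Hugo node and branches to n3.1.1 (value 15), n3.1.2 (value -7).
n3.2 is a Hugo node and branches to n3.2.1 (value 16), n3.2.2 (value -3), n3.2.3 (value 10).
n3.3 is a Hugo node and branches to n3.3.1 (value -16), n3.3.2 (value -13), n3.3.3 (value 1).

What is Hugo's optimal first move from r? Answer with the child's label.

n3

n1.1 (Hugo): max(2, -6) = 2
n1.2 (Hugo): max(-11, -4, -16) = -4
n1.3 (Hugo): max(-8, -20) = -8
n1.4 (Hugo): max(8, 20) = 20
n1 (Farouk): min(2, -4, -8, 20) = -8
n2.1 (Hugo): max(9, 10, 6) = 10
n2.2 (Hugo): max(-4, 13) = 13
n2.3 (Hugo): max(-11, 4, 12) = 12
n2.4 (Hugo): max(-2, -5) = -2
n2 (Farouk): min(10, 13, 12, -2) = -2
n3.1 (Hugo): max(15, -7) = 15
n3.2 (Hugo): max(16, -3, 10) = 16
n3.3 (Hugo): max(-16, -13, 1) = 1
n3 (Farouk): min(15, 16, 1) = 1
r (Hugo): max(-8, -2, 1) = 1
Hugo at r wants the highest of {n1=-8, n2=-2, n3=1}, so chooses n3.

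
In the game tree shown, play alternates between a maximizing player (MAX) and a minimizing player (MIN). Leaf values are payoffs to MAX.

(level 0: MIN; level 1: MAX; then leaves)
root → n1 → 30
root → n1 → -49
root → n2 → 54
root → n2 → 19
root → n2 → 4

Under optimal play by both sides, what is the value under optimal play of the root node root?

n1 (MAX): max(30, -49) = 30
n2 (MAX): max(54, 19, 4) = 54
root (MIN): min(30, 54) = 30

30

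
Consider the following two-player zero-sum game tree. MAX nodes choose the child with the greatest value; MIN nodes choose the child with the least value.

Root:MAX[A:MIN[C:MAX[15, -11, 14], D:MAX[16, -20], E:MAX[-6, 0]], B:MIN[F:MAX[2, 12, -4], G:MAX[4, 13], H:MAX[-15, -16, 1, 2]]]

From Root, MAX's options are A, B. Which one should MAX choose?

B

C (MAX): max(15, -11, 14) = 15
D (MAX): max(16, -20) = 16
E (MAX): max(-6, 0) = 0
A (MIN): min(15, 16, 0) = 0
F (MAX): max(2, 12, -4) = 12
G (MAX): max(4, 13) = 13
H (MAX): max(-15, -16, 1, 2) = 2
B (MIN): min(12, 13, 2) = 2
Root (MAX): max(0, 2) = 2
MAX at Root wants the highest of {A=0, B=2}, so chooses B.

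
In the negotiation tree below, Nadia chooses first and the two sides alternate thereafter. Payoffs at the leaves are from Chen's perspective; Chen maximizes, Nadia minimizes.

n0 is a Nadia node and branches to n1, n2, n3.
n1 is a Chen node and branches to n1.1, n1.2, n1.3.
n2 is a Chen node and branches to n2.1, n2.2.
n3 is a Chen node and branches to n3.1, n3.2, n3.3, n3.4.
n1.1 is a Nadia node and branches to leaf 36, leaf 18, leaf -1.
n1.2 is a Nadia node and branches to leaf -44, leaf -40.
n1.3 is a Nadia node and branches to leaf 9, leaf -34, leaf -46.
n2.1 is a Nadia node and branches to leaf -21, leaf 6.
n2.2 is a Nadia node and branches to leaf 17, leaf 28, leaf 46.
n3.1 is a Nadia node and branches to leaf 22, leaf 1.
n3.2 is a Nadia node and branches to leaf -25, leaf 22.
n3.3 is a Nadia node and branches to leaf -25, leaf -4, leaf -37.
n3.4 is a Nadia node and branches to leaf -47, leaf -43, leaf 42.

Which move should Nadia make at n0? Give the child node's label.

n1.1 (Nadia): min(36, 18, -1) = -1
n1.2 (Nadia): min(-44, -40) = -44
n1.3 (Nadia): min(9, -34, -46) = -46
n1 (Chen): max(-1, -44, -46) = -1
n2.1 (Nadia): min(-21, 6) = -21
n2.2 (Nadia): min(17, 28, 46) = 17
n2 (Chen): max(-21, 17) = 17
n3.1 (Nadia): min(22, 1) = 1
n3.2 (Nadia): min(-25, 22) = -25
n3.3 (Nadia): min(-25, -4, -37) = -37
n3.4 (Nadia): min(-47, -43, 42) = -47
n3 (Chen): max(1, -25, -37, -47) = 1
n0 (Nadia): min(-1, 17, 1) = -1
Nadia at n0 wants the lowest of {n1=-1, n2=17, n3=1}, so chooses n1.

n1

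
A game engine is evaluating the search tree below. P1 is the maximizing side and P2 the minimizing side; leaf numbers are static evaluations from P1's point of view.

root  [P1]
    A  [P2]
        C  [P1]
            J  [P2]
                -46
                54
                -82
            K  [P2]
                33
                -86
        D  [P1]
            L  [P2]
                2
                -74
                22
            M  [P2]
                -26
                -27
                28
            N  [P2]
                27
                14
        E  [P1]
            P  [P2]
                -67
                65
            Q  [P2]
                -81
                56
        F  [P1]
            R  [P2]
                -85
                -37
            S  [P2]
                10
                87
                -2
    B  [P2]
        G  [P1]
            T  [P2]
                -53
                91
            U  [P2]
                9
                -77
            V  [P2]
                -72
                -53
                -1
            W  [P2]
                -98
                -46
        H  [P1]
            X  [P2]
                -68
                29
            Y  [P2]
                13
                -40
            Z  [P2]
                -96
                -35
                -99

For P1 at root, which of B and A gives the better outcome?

T (P2): min(-53, 91) = -53
U (P2): min(9, -77) = -77
V (P2): min(-72, -53, -1) = -72
W (P2): min(-98, -46) = -98
G (P1): max(-53, -77, -72, -98) = -53
X (P2): min(-68, 29) = -68
Y (P2): min(13, -40) = -40
Z (P2): min(-96, -35, -99) = -99
H (P1): max(-68, -40, -99) = -40
B (P2): min(-53, -40) = -53
J (P2): min(-46, 54, -82) = -82
K (P2): min(33, -86) = -86
C (P1): max(-82, -86) = -82
L (P2): min(2, -74, 22) = -74
M (P2): min(-26, -27, 28) = -27
N (P2): min(27, 14) = 14
D (P1): max(-74, -27, 14) = 14
P (P2): min(-67, 65) = -67
Q (P2): min(-81, 56) = -81
E (P1): max(-67, -81) = -67
R (P2): min(-85, -37) = -85
S (P2): min(10, 87, -2) = -2
F (P1): max(-85, -2) = -2
A (P2): min(-82, 14, -67, -2) = -82
P1 prefers the higher value; B=-53, A=-82. B is better since -53 > -82.

B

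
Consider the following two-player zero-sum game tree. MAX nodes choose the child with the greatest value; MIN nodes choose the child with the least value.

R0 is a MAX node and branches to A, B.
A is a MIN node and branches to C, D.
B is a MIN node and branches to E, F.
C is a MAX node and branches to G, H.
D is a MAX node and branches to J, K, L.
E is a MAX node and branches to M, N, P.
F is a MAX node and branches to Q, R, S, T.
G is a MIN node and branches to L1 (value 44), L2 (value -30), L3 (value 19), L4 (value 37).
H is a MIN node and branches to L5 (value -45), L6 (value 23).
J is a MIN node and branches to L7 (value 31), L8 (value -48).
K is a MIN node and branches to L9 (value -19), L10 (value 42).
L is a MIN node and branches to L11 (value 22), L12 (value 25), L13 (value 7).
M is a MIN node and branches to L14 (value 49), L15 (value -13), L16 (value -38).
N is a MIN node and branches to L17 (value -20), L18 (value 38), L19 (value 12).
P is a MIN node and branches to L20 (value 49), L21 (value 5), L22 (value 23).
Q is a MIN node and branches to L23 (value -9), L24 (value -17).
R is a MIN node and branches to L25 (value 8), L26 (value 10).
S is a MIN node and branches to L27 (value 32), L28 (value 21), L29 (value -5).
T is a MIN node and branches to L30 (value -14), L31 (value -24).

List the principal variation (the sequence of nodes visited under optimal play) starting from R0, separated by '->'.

R0 -> B -> E -> P -> L21

G (MIN): min(44, -30, 19, 37) = -30
H (MIN): min(-45, 23) = -45
C (MAX): max(-30, -45) = -30
J (MIN): min(31, -48) = -48
K (MIN): min(-19, 42) = -19
L (MIN): min(22, 25, 7) = 7
D (MAX): max(-48, -19, 7) = 7
A (MIN): min(-30, 7) = -30
M (MIN): min(49, -13, -38) = -38
N (MIN): min(-20, 38, 12) = -20
P (MIN): min(49, 5, 23) = 5
E (MAX): max(-38, -20, 5) = 5
Q (MIN): min(-9, -17) = -17
R (MIN): min(8, 10) = 8
S (MIN): min(32, 21, -5) = -5
T (MIN): min(-14, -24) = -24
F (MAX): max(-17, 8, -5, -24) = 8
B (MIN): min(5, 8) = 5
R0 (MAX): max(-30, 5) = 5
At R0, MAX picks B (highest: 5).
At B, MIN picks E (lowest: 5).
At E, MAX picks P (highest: 5).
At P, MIN picks L21 (lowest: 5).
Terminal value 5.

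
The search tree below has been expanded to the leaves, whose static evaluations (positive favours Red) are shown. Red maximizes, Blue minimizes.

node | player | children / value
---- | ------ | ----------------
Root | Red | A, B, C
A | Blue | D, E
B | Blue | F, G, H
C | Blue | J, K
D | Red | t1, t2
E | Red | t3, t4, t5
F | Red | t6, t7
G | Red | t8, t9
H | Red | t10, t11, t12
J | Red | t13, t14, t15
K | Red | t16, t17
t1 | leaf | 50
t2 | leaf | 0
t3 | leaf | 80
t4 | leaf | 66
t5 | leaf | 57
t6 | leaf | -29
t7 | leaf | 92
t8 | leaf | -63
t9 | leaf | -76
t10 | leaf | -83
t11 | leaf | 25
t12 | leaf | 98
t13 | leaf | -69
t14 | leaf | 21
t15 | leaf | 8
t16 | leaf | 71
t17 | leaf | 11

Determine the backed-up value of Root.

D (Red): max(50, 0) = 50
E (Red): max(80, 66, 57) = 80
A (Blue): min(50, 80) = 50
F (Red): max(-29, 92) = 92
G (Red): max(-63, -76) = -63
H (Red): max(-83, 25, 98) = 98
B (Blue): min(92, -63, 98) = -63
J (Red): max(-69, 21, 8) = 21
K (Red): max(71, 11) = 71
C (Blue): min(21, 71) = 21
Root (Red): max(50, -63, 21) = 50

50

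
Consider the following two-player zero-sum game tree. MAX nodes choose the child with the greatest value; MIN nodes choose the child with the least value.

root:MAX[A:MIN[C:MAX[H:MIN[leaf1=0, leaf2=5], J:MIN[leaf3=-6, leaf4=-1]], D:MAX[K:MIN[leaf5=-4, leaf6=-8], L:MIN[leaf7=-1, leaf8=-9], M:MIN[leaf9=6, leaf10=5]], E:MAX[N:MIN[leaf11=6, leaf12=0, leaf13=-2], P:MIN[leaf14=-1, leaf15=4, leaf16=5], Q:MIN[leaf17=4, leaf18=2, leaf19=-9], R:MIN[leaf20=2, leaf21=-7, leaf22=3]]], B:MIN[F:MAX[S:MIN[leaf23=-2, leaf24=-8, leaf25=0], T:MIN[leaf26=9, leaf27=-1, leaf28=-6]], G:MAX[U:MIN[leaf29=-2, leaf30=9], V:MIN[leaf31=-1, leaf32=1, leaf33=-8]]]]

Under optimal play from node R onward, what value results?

R (MIN): min(2, -7, 3) = -7

-7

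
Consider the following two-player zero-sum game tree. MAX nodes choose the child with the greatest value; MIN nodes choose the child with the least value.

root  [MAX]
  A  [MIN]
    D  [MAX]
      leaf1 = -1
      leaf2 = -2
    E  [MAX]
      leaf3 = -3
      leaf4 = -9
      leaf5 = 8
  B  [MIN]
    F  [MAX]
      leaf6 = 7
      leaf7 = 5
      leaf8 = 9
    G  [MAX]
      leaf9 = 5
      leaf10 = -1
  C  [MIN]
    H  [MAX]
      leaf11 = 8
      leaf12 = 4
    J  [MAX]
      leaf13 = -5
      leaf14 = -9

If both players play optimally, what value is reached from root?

5

D (MAX): max(-1, -2) = -1
E (MAX): max(-3, -9, 8) = 8
A (MIN): min(-1, 8) = -1
F (MAX): max(7, 5, 9) = 9
G (MAX): max(5, -1) = 5
B (MIN): min(9, 5) = 5
H (MAX): max(8, 4) = 8
J (MAX): max(-5, -9) = -5
C (MIN): min(8, -5) = -5
root (MAX): max(-1, 5, -5) = 5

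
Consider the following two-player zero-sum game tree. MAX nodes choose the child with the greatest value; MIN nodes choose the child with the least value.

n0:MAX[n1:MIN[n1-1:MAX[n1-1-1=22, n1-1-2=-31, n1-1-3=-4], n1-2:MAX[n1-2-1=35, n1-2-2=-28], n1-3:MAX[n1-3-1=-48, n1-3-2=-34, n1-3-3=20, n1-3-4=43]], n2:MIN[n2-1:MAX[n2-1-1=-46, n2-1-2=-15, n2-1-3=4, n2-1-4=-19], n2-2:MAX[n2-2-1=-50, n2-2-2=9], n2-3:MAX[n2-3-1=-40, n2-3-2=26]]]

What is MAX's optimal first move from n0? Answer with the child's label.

n1-1 (MAX): max(22, -31, -4) = 22
n1-2 (MAX): max(35, -28) = 35
n1-3 (MAX): max(-48, -34, 20, 43) = 43
n1 (MIN): min(22, 35, 43) = 22
n2-1 (MAX): max(-46, -15, 4, -19) = 4
n2-2 (MAX): max(-50, 9) = 9
n2-3 (MAX): max(-40, 26) = 26
n2 (MIN): min(4, 9, 26) = 4
n0 (MAX): max(22, 4) = 22
MAX at n0 wants the highest of {n1=22, n2=4}, so chooses n1.

n1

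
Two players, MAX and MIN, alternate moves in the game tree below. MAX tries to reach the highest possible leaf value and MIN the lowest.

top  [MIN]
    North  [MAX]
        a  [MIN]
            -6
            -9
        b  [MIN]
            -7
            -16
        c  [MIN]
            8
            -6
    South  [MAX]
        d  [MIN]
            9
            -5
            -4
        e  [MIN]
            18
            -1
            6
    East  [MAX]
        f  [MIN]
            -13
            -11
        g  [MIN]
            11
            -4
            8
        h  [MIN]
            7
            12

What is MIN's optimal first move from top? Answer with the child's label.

a (MIN): min(-6, -9) = -9
b (MIN): min(-7, -16) = -16
c (MIN): min(8, -6) = -6
North (MAX): max(-9, -16, -6) = -6
d (MIN): min(9, -5, -4) = -5
e (MIN): min(18, -1, 6) = -1
South (MAX): max(-5, -1) = -1
f (MIN): min(-13, -11) = -13
g (MIN): min(11, -4, 8) = -4
h (MIN): min(7, 12) = 7
East (MAX): max(-13, -4, 7) = 7
top (MIN): min(-6, -1, 7) = -6
MIN at top wants the lowest of {North=-6, South=-1, East=7}, so chooses North.

North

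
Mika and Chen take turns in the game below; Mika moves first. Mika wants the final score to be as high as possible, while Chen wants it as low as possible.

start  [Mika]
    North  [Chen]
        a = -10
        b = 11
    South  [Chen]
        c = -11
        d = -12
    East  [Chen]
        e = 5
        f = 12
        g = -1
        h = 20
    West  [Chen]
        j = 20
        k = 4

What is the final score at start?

4

North (Chen): min(-10, 11) = -10
South (Chen): min(-11, -12) = -12
East (Chen): min(5, 12, -1, 20) = -1
West (Chen): min(20, 4) = 4
start (Mika): max(-10, -12, -1, 4) = 4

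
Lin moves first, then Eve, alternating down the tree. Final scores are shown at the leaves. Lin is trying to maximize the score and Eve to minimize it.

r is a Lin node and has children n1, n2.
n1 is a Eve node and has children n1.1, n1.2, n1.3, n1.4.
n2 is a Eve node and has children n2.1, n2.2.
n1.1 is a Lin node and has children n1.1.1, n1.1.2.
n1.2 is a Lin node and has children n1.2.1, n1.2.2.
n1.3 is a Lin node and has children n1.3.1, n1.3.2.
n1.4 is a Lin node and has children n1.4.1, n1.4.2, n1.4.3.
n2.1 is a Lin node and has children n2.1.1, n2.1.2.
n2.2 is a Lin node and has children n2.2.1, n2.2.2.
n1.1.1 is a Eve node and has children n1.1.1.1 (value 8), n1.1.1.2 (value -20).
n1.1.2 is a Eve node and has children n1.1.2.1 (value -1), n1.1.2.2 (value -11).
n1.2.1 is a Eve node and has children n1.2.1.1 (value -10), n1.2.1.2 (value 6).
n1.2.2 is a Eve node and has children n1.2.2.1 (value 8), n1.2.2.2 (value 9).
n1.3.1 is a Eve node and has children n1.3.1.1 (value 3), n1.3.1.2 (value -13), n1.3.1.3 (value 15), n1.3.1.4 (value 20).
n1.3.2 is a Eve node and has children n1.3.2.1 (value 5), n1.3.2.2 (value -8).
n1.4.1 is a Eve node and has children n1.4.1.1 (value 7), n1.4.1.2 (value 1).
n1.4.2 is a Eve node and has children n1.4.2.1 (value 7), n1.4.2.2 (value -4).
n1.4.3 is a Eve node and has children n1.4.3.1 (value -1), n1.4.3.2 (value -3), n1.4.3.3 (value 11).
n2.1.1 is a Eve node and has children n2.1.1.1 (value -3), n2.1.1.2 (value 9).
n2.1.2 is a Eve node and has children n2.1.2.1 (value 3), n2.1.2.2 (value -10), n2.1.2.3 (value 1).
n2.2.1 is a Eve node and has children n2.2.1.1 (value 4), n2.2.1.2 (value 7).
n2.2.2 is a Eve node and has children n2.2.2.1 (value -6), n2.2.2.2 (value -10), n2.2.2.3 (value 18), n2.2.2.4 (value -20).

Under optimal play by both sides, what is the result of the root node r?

-3

n1.1.1 (Eve): min(8, -20) = -20
n1.1.2 (Eve): min(-1, -11) = -11
n1.1 (Lin): max(-20, -11) = -11
n1.2.1 (Eve): min(-10, 6) = -10
n1.2.2 (Eve): min(8, 9) = 8
n1.2 (Lin): max(-10, 8) = 8
n1.3.1 (Eve): min(3, -13, 15, 20) = -13
n1.3.2 (Eve): min(5, -8) = -8
n1.3 (Lin): max(-13, -8) = -8
n1.4.1 (Eve): min(7, 1) = 1
n1.4.2 (Eve): min(7, -4) = -4
n1.4.3 (Eve): min(-1, -3, 11) = -3
n1.4 (Lin): max(1, -4, -3) = 1
n1 (Eve): min(-11, 8, -8, 1) = -11
n2.1.1 (Eve): min(-3, 9) = -3
n2.1.2 (Eve): min(3, -10, 1) = -10
n2.1 (Lin): max(-3, -10) = -3
n2.2.1 (Eve): min(4, 7) = 4
n2.2.2 (Eve): min(-6, -10, 18, -20) = -20
n2.2 (Lin): max(4, -20) = 4
n2 (Eve): min(-3, 4) = -3
r (Lin): max(-11, -3) = -3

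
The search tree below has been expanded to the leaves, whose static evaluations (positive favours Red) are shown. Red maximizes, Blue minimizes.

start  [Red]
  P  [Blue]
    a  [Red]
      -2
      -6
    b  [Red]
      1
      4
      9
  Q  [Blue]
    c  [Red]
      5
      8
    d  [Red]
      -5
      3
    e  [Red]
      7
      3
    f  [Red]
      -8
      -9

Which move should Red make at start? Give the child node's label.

P

a (Red): max(-2, -6) = -2
b (Red): max(1, 4, 9) = 9
P (Blue): min(-2, 9) = -2
c (Red): max(5, 8) = 8
d (Red): max(-5, 3) = 3
e (Red): max(7, 3) = 7
f (Red): max(-8, -9) = -8
Q (Blue): min(8, 3, 7, -8) = -8
start (Red): max(-2, -8) = -2
Red at start wants the highest of {P=-2, Q=-8}, so chooses P.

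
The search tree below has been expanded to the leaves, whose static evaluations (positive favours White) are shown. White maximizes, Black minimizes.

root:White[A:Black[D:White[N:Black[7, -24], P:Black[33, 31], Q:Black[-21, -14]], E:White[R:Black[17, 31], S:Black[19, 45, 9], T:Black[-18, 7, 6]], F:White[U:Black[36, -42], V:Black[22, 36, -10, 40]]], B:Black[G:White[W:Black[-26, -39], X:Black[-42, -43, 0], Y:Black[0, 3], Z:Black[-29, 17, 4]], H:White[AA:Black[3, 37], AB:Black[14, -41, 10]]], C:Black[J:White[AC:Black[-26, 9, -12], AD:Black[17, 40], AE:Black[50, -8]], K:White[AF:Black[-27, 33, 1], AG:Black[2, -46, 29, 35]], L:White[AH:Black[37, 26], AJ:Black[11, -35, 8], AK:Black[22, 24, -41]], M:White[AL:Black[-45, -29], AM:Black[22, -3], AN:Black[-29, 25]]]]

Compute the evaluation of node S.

9

S (Black): min(19, 45, 9) = 9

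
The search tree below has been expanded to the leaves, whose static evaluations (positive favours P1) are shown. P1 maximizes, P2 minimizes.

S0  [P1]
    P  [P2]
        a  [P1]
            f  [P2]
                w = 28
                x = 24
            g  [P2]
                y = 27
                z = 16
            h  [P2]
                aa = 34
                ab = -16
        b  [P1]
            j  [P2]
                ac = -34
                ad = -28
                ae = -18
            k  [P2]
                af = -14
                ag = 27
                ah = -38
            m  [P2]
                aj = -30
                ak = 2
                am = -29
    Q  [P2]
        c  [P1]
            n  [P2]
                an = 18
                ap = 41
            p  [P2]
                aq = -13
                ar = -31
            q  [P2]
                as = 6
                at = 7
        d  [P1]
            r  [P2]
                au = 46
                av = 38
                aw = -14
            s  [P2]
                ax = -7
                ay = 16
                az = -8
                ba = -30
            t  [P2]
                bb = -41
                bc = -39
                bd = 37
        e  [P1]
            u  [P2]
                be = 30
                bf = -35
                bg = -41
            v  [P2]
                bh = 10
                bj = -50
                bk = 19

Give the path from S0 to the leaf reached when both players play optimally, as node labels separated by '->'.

S0 -> P -> b -> m -> aj

f (P2): min(28, 24) = 24
g (P2): min(27, 16) = 16
h (P2): min(34, -16) = -16
a (P1): max(24, 16, -16) = 24
j (P2): min(-34, -28, -18) = -34
k (P2): min(-14, 27, -38) = -38
m (P2): min(-30, 2, -29) = -30
b (P1): max(-34, -38, -30) = -30
P (P2): min(24, -30) = -30
n (P2): min(18, 41) = 18
p (P2): min(-13, -31) = -31
q (P2): min(6, 7) = 6
c (P1): max(18, -31, 6) = 18
r (P2): min(46, 38, -14) = -14
s (P2): min(-7, 16, -8, -30) = -30
t (P2): min(-41, -39, 37) = -41
d (P1): max(-14, -30, -41) = -14
u (P2): min(30, -35, -41) = -41
v (P2): min(10, -50, 19) = -50
e (P1): max(-41, -50) = -41
Q (P2): min(18, -14, -41) = -41
S0 (P1): max(-30, -41) = -30
At S0, P1 picks P (highest: -30).
At P, P2 picks b (lowest: -30).
At b, P1 picks m (highest: -30).
At m, P2 picks aj (lowest: -30).
Terminal value -30.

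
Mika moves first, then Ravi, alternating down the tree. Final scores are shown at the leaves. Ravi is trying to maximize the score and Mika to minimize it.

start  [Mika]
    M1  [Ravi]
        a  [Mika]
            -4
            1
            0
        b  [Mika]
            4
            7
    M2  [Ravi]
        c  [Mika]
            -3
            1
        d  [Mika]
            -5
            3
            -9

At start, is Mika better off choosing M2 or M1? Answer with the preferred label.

c (Mika): min(-3, 1) = -3
d (Mika): min(-5, 3, -9) = -9
M2 (Ravi): max(-3, -9) = -3
a (Mika): min(-4, 1, 0) = -4
b (Mika): min(4, 7) = 4
M1 (Ravi): max(-4, 4) = 4
Mika prefers the lower value; M2=-3, M1=4. M2 is better since -3 < 4.

M2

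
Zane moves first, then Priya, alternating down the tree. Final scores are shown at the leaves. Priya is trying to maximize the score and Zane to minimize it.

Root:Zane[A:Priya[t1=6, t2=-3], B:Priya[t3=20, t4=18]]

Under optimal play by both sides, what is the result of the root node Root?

A (Priya): max(6, -3) = 6
B (Priya): max(20, 18) = 20
Root (Zane): min(6, 20) = 6

6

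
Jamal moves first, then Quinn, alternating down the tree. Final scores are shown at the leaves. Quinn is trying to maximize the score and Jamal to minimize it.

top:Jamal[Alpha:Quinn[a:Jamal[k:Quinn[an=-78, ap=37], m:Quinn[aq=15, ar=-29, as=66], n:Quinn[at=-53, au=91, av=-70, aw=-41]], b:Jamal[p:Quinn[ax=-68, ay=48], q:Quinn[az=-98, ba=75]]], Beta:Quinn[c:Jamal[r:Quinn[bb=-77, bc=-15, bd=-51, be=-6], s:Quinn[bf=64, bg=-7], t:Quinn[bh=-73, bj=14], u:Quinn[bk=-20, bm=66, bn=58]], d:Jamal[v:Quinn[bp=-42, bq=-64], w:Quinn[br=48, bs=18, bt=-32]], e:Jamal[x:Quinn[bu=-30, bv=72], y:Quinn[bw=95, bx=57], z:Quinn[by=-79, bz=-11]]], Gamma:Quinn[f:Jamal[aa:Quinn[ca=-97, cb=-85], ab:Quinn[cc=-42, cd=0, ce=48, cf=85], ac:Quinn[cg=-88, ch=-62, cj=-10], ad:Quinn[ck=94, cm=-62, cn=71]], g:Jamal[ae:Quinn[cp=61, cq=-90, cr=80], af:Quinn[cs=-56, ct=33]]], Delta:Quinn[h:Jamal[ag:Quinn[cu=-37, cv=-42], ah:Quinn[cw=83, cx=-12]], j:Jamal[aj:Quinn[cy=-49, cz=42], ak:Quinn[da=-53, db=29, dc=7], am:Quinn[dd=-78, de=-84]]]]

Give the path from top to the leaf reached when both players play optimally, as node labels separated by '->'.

top -> Delta -> h -> ag -> cu

k (Quinn): max(-78, 37) = 37
m (Quinn): max(15, -29, 66) = 66
n (Quinn): max(-53, 91, -70, -41) = 91
a (Jamal): min(37, 66, 91) = 37
p (Quinn): max(-68, 48) = 48
q (Quinn): max(-98, 75) = 75
b (Jamal): min(48, 75) = 48
Alpha (Quinn): max(37, 48) = 48
r (Quinn): max(-77, -15, -51, -6) = -6
s (Quinn): max(64, -7) = 64
t (Quinn): max(-73, 14) = 14
u (Quinn): max(-20, 66, 58) = 66
c (Jamal): min(-6, 64, 14, 66) = -6
v (Quinn): max(-42, -64) = -42
w (Quinn): max(48, 18, -32) = 48
d (Jamal): min(-42, 48) = -42
x (Quinn): max(-30, 72) = 72
y (Quinn): max(95, 57) = 95
z (Quinn): max(-79, -11) = -11
e (Jamal): min(72, 95, -11) = -11
Beta (Quinn): max(-6, -42, -11) = -6
aa (Quinn): max(-97, -85) = -85
ab (Quinn): max(-42, 0, 48, 85) = 85
ac (Quinn): max(-88, -62, -10) = -10
ad (Quinn): max(94, -62, 71) = 94
f (Jamal): min(-85, 85, -10, 94) = -85
ae (Quinn): max(61, -90, 80) = 80
af (Quinn): max(-56, 33) = 33
g (Jamal): min(80, 33) = 33
Gamma (Quinn): max(-85, 33) = 33
ag (Quinn): max(-37, -42) = -37
ah (Quinn): max(83, -12) = 83
h (Jamal): min(-37, 83) = -37
aj (Quinn): max(-49, 42) = 42
ak (Quinn): max(-53, 29, 7) = 29
am (Quinn): max(-78, -84) = -78
j (Jamal): min(42, 29, -78) = -78
Delta (Quinn): max(-37, -78) = -37
top (Jamal): min(48, -6, 33, -37) = -37
At top, Jamal picks Delta (lowest: -37).
At Delta, Quinn picks h (highest: -37).
At h, Jamal picks ag (lowest: -37).
At ag, Quinn picks cu (highest: -37).
Terminal value -37.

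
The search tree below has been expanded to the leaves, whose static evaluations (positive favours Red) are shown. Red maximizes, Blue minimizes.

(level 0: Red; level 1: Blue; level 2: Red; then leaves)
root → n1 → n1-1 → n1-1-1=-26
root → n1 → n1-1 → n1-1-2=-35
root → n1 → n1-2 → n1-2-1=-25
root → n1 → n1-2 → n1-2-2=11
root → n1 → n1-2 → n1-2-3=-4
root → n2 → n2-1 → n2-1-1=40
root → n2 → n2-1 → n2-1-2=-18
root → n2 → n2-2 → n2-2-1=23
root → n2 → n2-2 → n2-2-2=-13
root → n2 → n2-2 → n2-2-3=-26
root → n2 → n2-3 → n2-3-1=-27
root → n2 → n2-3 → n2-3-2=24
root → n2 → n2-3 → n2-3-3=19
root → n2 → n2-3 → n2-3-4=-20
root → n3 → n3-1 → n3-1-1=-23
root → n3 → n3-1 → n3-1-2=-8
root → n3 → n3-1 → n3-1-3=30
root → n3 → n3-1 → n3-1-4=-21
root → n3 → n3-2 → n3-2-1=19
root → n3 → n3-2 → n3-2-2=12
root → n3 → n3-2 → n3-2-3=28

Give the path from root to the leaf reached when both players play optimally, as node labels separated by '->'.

root -> n3 -> n3-2 -> n3-2-3

n1-1 (Red): max(-26, -35) = -26
n1-2 (Red): max(-25, 11, -4) = 11
n1 (Blue): min(-26, 11) = -26
n2-1 (Red): max(40, -18) = 40
n2-2 (Red): max(23, -13, -26) = 23
n2-3 (Red): max(-27, 24, 19, -20) = 24
n2 (Blue): min(40, 23, 24) = 23
n3-1 (Red): max(-23, -8, 30, -21) = 30
n3-2 (Red): max(19, 12, 28) = 28
n3 (Blue): min(30, 28) = 28
root (Red): max(-26, 23, 28) = 28
At root, Red picks n3 (highest: 28).
At n3, Blue picks n3-2 (lowest: 28).
At n3-2, Red picks n3-2-3 (highest: 28).
Terminal value 28.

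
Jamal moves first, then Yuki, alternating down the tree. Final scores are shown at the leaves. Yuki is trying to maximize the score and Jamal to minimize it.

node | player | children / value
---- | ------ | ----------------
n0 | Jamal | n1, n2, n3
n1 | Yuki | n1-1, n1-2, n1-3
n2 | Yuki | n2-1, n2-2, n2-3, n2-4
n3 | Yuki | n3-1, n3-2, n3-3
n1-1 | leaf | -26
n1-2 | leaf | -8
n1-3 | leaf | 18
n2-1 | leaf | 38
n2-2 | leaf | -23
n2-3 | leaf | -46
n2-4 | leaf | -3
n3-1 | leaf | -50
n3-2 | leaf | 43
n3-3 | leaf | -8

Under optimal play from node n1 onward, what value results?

18

n1 (Yuki): max(-26, -8, 18) = 18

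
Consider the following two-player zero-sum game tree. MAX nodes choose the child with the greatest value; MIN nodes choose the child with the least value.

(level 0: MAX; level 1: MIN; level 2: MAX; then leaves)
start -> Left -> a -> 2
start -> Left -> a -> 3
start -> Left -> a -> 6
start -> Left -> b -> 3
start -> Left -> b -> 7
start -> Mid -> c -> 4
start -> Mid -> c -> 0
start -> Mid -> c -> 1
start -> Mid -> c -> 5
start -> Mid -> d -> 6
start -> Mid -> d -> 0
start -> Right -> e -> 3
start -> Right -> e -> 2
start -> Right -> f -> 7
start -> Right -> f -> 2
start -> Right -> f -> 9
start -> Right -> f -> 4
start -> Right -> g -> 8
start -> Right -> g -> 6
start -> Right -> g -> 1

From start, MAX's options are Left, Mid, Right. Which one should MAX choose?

Left

a (MAX): max(2, 3, 6) = 6
b (MAX): max(3, 7) = 7
Left (MIN): min(6, 7) = 6
c (MAX): max(4, 0, 1, 5) = 5
d (MAX): max(6, 0) = 6
Mid (MIN): min(5, 6) = 5
e (MAX): max(3, 2) = 3
f (MAX): max(7, 2, 9, 4) = 9
g (MAX): max(8, 6, 1) = 8
Right (MIN): min(3, 9, 8) = 3
start (MAX): max(6, 5, 3) = 6
MAX at start wants the highest of {Left=6, Mid=5, Right=3}, so chooses Left.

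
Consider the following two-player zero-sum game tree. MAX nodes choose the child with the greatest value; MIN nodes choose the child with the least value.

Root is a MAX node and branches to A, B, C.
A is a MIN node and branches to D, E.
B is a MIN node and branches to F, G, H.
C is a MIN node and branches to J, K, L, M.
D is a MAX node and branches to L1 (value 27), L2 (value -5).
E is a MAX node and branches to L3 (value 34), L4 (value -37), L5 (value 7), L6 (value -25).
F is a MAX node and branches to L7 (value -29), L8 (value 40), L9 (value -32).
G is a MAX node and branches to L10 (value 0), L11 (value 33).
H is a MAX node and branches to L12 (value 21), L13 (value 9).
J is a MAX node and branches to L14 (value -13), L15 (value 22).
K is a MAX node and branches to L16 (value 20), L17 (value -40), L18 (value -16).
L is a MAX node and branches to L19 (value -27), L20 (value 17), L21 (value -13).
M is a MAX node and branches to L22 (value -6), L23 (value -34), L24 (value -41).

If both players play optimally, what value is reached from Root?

D (MAX): max(27, -5) = 27
E (MAX): max(34, -37, 7, -25) = 34
A (MIN): min(27, 34) = 27
F (MAX): max(-29, 40, -32) = 40
G (MAX): max(0, 33) = 33
H (MAX): max(21, 9) = 21
B (MIN): min(40, 33, 21) = 21
J (MAX): max(-13, 22) = 22
K (MAX): max(20, -40, -16) = 20
L (MAX): max(-27, 17, -13) = 17
M (MAX): max(-6, -34, -41) = -6
C (MIN): min(22, 20, 17, -6) = -6
Root (MAX): max(27, 21, -6) = 27

27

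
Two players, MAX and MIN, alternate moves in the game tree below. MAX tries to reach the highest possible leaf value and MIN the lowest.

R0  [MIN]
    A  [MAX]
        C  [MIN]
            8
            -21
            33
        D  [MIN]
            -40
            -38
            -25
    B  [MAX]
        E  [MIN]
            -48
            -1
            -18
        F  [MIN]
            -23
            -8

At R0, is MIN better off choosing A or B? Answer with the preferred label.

C (MIN): min(8, -21, 33) = -21
D (MIN): min(-40, -38, -25) = -40
A (MAX): max(-21, -40) = -21
E (MIN): min(-48, -1, -18) = -48
F (MIN): min(-23, -8) = -23
B (MAX): max(-48, -23) = -23
MIN prefers the lower value; A=-21, B=-23. B is better since -23 < -21.

B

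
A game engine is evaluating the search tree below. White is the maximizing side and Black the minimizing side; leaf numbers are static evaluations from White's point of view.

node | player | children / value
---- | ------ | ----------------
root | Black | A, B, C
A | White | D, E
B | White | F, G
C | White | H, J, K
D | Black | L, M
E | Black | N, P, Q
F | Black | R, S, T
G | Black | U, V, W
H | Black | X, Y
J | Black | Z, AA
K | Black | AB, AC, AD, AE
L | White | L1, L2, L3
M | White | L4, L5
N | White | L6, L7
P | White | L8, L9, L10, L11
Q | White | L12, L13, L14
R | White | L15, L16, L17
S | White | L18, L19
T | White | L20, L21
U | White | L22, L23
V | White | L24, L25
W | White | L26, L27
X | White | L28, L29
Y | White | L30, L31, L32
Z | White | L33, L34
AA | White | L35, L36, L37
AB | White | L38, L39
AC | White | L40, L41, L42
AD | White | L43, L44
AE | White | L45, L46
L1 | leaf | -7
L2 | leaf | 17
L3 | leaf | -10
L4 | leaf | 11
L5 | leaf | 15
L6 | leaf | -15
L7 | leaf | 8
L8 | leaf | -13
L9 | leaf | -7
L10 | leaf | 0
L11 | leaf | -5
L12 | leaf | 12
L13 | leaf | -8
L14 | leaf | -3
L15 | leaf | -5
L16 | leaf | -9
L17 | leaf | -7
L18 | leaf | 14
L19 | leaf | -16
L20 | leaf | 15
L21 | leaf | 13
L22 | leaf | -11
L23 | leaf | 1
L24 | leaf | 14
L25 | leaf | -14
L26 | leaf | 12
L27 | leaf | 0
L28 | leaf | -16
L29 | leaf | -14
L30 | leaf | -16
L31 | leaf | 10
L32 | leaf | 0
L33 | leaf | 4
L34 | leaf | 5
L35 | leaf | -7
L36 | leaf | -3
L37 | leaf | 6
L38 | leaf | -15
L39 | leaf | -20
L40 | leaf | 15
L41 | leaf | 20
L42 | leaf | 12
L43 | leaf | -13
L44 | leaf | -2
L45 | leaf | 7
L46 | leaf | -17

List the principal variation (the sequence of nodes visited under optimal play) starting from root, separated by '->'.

root -> B -> G -> U -> L23

L (White): max(-7, 17, -10) = 17
M (White): max(11, 15) = 15
D (Black): min(17, 15) = 15
N (White): max(-15, 8) = 8
P (White): max(-13, -7, 0, -5) = 0
Q (White): max(12, -8, -3) = 12
E (Black): min(8, 0, 12) = 0
A (White): max(15, 0) = 15
R (White): max(-5, -9, -7) = -5
S (White): max(14, -16) = 14
T (White): max(15, 13) = 15
F (Black): min(-5, 14, 15) = -5
U (White): max(-11, 1) = 1
V (White): max(14, -14) = 14
W (White): max(12, 0) = 12
G (Black): min(1, 14, 12) = 1
B (White): max(-5, 1) = 1
X (White): max(-16, -14) = -14
Y (White): max(-16, 10, 0) = 10
H (Black): min(-14, 10) = -14
Z (White): max(4, 5) = 5
AA (White): max(-7, -3, 6) = 6
J (Black): min(5, 6) = 5
AB (White): max(-15, -20) = -15
AC (White): max(15, 20, 12) = 20
AD (White): max(-13, -2) = -2
AE (White): max(7, -17) = 7
K (Black): min(-15, 20, -2, 7) = -15
C (White): max(-14, 5, -15) = 5
root (Black): min(15, 1, 5) = 1
At root, Black picks B (lowest: 1).
At B, White picks G (highest: 1).
At G, Black picks U (lowest: 1).
At U, White picks L23 (highest: 1).
Terminal value 1.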